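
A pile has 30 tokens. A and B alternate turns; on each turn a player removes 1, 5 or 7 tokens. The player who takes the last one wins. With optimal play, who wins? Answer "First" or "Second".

Compute winning (W) and losing (L) positions by backward induction:
i:   0  1  2  3  4  5  6  7  8  9 10 11 12 13 14 15 16 17 18 19 20 21 22 23 24 25 26 27 28 29 30
     L  W  L  W  L  W  L  W  L  W  L  W  L  W  L  W  L  W  L  W  L  W  L  W  L  W  L  W  L  W  L
Position 30 is L, so the second player wins.

Second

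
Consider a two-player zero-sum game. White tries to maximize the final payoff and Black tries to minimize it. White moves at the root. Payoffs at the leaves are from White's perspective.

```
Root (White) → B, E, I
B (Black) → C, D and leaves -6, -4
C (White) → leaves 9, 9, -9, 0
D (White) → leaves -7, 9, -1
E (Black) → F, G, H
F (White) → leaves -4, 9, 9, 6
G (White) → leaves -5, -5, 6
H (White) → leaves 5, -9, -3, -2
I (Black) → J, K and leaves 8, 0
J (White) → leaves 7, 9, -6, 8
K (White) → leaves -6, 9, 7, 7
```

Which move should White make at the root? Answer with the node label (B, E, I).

E

C (White): max(9, 9, -9, 0) = 9
D (White): max(-7, 9, -1) = 9
B (Black): min(9, 9, -6, -4) = -6
F (White): max(-4, 9, 9, 6) = 9
G (White): max(-5, -5, 6) = 6
H (White): max(5, -9, -3, -2) = 5
E (Black): min(9, 6, 5) = 5
J (White): max(7, 9, -6, 8) = 9
K (White): max(-6, 9, 7, 7) = 9
I (Black): min(9, 9, 8, 0) = 0
Root (White): max(-6, 5, 0) = 5
White picks the child with the highest value: E (value 5).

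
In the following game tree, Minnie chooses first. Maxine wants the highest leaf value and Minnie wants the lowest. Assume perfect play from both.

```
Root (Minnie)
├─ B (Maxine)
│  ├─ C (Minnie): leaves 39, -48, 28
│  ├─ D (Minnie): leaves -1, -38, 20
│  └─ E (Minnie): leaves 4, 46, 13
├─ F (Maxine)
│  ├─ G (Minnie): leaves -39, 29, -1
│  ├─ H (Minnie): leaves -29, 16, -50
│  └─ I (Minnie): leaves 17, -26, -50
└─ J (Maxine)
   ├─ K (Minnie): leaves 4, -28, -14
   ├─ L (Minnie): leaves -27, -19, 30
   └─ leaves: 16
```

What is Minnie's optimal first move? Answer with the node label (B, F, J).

F

C (Minnie): min(39, -48, 28) = -48
D (Minnie): min(-1, -38, 20) = -38
E (Minnie): min(4, 46, 13) = 4
B (Maxine): max(-48, -38, 4) = 4
G (Minnie): min(-39, 29, -1) = -39
H (Minnie): min(-29, 16, -50) = -50
I (Minnie): min(17, -26, -50) = -50
F (Maxine): max(-39, -50, -50) = -39
K (Minnie): min(4, -28, -14) = -28
L (Minnie): min(-27, -19, 30) = -27
J (Maxine): max(-28, -27, 16) = 16
Root (Minnie): min(4, -39, 16) = -39
Minnie picks the child with the lowest value: F (value -39).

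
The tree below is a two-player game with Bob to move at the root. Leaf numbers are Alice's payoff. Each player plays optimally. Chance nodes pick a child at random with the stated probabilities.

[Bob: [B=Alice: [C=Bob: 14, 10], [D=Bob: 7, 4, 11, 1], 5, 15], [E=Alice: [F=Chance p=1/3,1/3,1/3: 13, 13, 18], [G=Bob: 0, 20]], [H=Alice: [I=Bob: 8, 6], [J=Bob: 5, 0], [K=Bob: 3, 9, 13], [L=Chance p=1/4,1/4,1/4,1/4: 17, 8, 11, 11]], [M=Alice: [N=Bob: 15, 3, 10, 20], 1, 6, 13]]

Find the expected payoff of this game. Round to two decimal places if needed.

11.75

C (Bob): min(14, 10) = 10
D (Bob): min(7, 4, 11, 1) = 1
B (Alice): max(10, 1, 5, 15) = 15
F (Chance): 1/3·13 + 1/3·13 + 1/3·18 = 14.67
G (Bob): min(0, 20) = 0
E (Alice): max(14.67, 0) = 14.67
I (Bob): min(8, 6) = 6
J (Bob): min(5, 0) = 0
K (Bob): min(3, 9, 13) = 3
L (Chance): 1/4·17 + 1/4·8 + 1/4·11 + 1/4·11 = 11.75
H (Alice): max(6, 0, 3, 11.75) = 11.75
N (Bob): min(15, 3, 10, 20) = 3
M (Alice): max(3, 1, 6, 13) = 13
Root (Bob): min(15, 14.67, 11.75, 13) = 11.75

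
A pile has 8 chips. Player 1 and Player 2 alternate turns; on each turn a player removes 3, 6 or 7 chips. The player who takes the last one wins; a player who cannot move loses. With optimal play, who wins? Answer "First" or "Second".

First

i:   0  1  2  3  4  5  6  7  8
     L  L  L  W  W  W  W  W  W
Position 8 is W, so the first player wins.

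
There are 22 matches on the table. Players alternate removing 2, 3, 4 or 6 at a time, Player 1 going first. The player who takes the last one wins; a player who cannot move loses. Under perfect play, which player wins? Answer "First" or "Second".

Positions where the player to move wins (W) vs loses (L):
i:   0  1  2  3  4  5  6  7  8  9 10 11 12 13 14 15 16 17 18 19 20 21 22
     L  L  W  W  W  W  W  W  L  L  W  W  W  W  W  W  L  L  W  W  W  W  W
Position 22 is W, so the first player wins.

First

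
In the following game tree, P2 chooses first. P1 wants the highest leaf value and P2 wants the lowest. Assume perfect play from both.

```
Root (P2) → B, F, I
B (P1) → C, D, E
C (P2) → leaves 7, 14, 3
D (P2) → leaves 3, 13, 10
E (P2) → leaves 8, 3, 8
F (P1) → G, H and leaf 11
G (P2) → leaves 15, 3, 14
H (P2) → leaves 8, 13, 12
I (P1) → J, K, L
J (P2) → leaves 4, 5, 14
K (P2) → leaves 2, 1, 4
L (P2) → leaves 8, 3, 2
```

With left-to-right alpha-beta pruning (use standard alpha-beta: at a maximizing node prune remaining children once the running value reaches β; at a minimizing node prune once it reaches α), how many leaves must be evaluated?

12

C [α=-∞,β=+∞]: v=3
D [α=3,β=+∞]: v=3 after child 1 ≤ α → α-cutoff, skip 2
E [α=3,β=+∞]: v=3 after child 2 ≤ α → α-cutoff, skip 1
B [α=-∞,β=+∞]: v=3
G [α=-∞,β=3]: v=3
F [α=-∞,β=3]: v=3 after child 1 ≥ β → β-cutoff, skip 2
J [α=-∞,β=3]: v=4
I [α=-∞,β=3]: v=4 after child 1 ≥ β → β-cutoff, skip 2
Root [α=-∞,β=+∞]: v=3
Leaves evaluated: 12 of 25.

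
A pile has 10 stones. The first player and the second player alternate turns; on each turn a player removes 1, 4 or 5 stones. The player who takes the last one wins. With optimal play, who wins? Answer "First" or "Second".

Second

W/L table (W = player to move can force a win):
i:   0  1  2  3  4  5  6  7  8  9 10
     L  W  L  W  W  W  W  W  L  W  L
Position 10 is L, so the second player wins.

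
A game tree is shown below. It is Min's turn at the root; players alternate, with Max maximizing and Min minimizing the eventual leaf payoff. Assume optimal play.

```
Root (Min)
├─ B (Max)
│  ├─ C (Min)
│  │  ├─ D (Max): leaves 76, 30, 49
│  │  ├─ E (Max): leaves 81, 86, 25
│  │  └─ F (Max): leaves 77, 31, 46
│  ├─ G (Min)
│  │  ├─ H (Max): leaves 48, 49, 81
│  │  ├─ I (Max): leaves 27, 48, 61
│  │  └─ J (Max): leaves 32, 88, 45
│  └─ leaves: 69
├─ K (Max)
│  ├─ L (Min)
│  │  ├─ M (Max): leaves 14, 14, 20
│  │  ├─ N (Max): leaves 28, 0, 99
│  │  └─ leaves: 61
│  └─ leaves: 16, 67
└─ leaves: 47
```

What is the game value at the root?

D (Max): max(76, 30, 49) = 76
E (Max): max(81, 86, 25) = 86
F (Max): max(77, 31, 46) = 77
C (Min): min(76, 86, 77) = 76
H (Max): max(48, 49, 81) = 81
I (Max): max(27, 48, 61) = 61
J (Max): max(32, 88, 45) = 88
G (Min): min(81, 61, 88) = 61
B (Max): max(76, 61, 69) = 76
M (Max): max(14, 14, 20) = 20
N (Max): max(28, 0, 99) = 99
L (Min): min(20, 99, 61) = 20
K (Max): max(20, 16, 67) = 67
Root (Min): min(76, 67, 47) = 47

47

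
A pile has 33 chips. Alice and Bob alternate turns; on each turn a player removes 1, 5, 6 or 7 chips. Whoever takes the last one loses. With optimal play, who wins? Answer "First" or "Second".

i:   0  1  2  3  4  5  6  7  8  9 10 11 12 13 14 15 16 17 18 19 20 21 22 23 24 25 26 27 28 29 30 31 32 33
     W  L  W  L  W  L  W  W  W  W  W  W  W  L  W  L  W  L  W  W  W  W  W  W  W  L  W  L  W  L  W  W  W  W
Position 33 is W, so the first player wins.

First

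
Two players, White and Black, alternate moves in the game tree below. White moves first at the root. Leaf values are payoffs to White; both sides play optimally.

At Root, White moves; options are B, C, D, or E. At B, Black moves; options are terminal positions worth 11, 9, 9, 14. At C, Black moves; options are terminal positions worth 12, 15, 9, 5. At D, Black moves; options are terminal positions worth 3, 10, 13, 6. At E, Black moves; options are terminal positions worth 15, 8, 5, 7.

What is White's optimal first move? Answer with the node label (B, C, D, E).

B (Black): min(11, 9, 9, 14) = 9
C (Black): min(12, 15, 9, 5) = 5
D (Black): min(3, 10, 13, 6) = 3
E (Black): min(15, 8, 5, 7) = 5
Root (White): max(9, 5, 3, 5) = 9
White picks the child with the highest value: B (value 9).

B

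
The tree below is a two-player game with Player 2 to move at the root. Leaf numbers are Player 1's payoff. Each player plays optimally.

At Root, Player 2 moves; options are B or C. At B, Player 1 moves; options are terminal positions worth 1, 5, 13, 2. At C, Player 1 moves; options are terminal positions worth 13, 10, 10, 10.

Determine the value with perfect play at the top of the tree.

13

B (Player 1): max(1, 5, 13, 2) = 13
C (Player 1): max(13, 10, 10, 10) = 13
Root (Player 2): min(13, 13) = 13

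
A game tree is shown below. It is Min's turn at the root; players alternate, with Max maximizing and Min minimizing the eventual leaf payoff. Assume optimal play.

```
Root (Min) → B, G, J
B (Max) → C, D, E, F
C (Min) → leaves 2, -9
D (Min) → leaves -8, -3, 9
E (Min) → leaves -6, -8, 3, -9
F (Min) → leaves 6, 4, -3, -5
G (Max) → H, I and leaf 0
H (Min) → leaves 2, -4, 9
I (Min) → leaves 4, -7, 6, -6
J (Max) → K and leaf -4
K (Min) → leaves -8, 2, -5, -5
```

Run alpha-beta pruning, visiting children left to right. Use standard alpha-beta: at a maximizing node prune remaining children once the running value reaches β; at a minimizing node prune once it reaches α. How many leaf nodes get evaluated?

19

C [α=-∞,β=+∞]: v=-9
D [α=-9,β=+∞]: v=-8
E [α=-8,β=+∞]: v=-8 after child 2 ≤ α → α-cutoff, skip 2
F [α=-8,β=+∞]: v=-5
B [α=-∞,β=+∞]: v=-5
H [α=-∞,β=-5]: v=-4
G [α=-∞,β=-5]: v=-4 after child 1 ≥ β → β-cutoff, skip 2
K [α=-∞,β=-5]: v=-8
J [α=-∞,β=-5]: v=-4
Root [α=-∞,β=+∞]: v=-5
Leaves evaluated: 19 of 26.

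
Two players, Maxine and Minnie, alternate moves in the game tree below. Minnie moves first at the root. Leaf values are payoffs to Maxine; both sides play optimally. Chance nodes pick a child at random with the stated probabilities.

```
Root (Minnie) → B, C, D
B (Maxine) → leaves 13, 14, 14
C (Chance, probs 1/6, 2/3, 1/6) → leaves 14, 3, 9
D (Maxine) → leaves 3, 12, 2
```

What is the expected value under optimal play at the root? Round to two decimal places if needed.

B (Maxine): max(13, 14, 14) = 14
C (Chance): 1/6·14 + 2/3·3 + 1/6·9 = 5.83
D (Maxine): max(3, 12, 2) = 12
Root (Minnie): min(14, 5.83, 12) = 5.83

5.83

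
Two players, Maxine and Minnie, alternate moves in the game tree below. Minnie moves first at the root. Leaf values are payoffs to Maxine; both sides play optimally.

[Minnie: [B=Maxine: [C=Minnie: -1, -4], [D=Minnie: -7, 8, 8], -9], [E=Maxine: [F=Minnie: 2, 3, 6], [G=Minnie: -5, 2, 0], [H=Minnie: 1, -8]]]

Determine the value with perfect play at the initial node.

-4

C (Minnie): min(-1, -4) = -4
D (Minnie): min(-7, 8, 8) = -7
B (Maxine): max(-4, -7, -9) = -4
F (Minnie): min(2, 3, 6) = 2
G (Minnie): min(-5, 2, 0) = -5
H (Minnie): min(1, -8) = -8
E (Maxine): max(2, -5, -8) = 2
Root (Minnie): min(-4, 2) = -4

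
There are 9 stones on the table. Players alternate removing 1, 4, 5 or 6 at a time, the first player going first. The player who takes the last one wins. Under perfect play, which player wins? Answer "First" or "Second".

Mark each pile size as W (mover wins) or L (mover loses):
i:   0  1  2  3  4  5  6  7  8  9
     L  W  L  W  W  W  W  W  W  L
Position 9 is L, so the second player wins.

Second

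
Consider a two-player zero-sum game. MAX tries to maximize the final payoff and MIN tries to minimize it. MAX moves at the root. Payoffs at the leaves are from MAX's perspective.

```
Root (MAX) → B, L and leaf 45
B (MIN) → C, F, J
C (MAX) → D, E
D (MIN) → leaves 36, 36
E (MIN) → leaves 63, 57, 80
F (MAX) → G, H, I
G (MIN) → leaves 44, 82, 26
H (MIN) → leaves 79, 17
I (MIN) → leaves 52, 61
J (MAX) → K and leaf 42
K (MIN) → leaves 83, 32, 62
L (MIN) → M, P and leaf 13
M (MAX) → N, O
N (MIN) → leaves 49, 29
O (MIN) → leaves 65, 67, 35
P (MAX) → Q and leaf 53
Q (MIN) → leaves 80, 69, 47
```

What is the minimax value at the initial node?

45

D (MIN): min(36, 36) = 36
E (MIN): min(63, 57, 80) = 57
C (MAX): max(36, 57) = 57
G (MIN): min(44, 82, 26) = 26
H (MIN): min(79, 17) = 17
I (MIN): min(52, 61) = 52
F (MAX): max(26, 17, 52) = 52
K (MIN): min(83, 32, 62) = 32
J (MAX): max(32, 42) = 42
B (MIN): min(57, 52, 42) = 42
N (MIN): min(49, 29) = 29
O (MIN): min(65, 67, 35) = 35
M (MAX): max(29, 35) = 35
Q (MIN): min(80, 69, 47) = 47
P (MAX): max(47, 53) = 53
L (MIN): min(35, 53, 13) = 13
Root (MAX): max(42, 13, 45) = 45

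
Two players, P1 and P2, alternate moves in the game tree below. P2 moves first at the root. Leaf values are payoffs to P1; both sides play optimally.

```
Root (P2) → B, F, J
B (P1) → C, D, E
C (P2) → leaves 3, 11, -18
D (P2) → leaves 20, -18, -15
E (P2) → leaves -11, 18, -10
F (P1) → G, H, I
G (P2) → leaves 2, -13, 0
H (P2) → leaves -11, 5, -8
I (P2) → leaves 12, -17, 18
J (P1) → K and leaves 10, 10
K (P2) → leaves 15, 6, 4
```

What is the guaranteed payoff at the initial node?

C (P2): min(3, 11, -18) = -18
D (P2): min(20, -18, -15) = -18
E (P2): min(-11, 18, -10) = -11
B (P1): max(-18, -18, -11) = -11
G (P2): min(2, -13, 0) = -13
H (P2): min(-11, 5, -8) = -11
I (P2): min(12, -17, 18) = -17
F (P1): max(-13, -11, -17) = -11
K (P2): min(15, 6, 4) = 4
J (P1): max(4, 10, 10) = 10
Root (P2): min(-11, -11, 10) = -11

-11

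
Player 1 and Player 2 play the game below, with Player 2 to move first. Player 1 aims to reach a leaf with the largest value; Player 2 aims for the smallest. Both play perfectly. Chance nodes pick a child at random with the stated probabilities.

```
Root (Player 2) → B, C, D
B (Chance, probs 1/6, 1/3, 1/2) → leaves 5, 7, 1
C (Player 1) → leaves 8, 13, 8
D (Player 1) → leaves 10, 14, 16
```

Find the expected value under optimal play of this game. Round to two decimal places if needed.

B (Chance): 1/6·5 + 1/3·7 + 1/2·1 = 3.67
C (Player 1): max(8, 13, 8) = 13
D (Player 1): max(10, 14, 16) = 16
Root (Player 2): min(3.67, 13, 16) = 3.67

3.67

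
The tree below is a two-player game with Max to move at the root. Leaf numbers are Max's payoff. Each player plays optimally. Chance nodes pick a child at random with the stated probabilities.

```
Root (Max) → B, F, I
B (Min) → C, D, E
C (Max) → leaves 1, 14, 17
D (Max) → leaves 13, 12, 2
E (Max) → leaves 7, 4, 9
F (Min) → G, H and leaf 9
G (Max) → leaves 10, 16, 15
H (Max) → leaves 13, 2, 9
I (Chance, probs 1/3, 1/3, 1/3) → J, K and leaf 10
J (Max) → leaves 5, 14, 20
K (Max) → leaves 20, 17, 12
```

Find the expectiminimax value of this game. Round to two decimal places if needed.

C (Max): max(1, 14, 17) = 17
D (Max): max(13, 12, 2) = 13
E (Max): max(7, 4, 9) = 9
B (Min): min(17, 13, 9) = 9
G (Max): max(10, 16, 15) = 16
H (Max): max(13, 2, 9) = 13
F (Min): min(16, 13, 9) = 9
J (Max): max(5, 14, 20) = 20
K (Max): max(20, 17, 12) = 20
I (Chance): 1/3·20 + 1/3·20 + 1/3·10 = 16.67
Root (Max): max(9, 9, 16.67) = 16.67

16.67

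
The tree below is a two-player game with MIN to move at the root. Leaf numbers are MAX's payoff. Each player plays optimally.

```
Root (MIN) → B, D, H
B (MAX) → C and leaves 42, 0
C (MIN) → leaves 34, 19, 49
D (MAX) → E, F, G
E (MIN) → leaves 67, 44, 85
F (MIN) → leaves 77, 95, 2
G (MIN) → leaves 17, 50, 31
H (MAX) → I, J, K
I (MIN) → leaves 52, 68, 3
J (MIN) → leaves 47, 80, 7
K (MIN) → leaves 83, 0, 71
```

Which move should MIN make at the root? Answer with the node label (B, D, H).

C (MIN): min(34, 19, 49) = 19
B (MAX): max(19, 42, 0) = 42
E (MIN): min(67, 44, 85) = 44
F (MIN): min(77, 95, 2) = 2
G (MIN): min(17, 50, 31) = 17
D (MAX): max(44, 2, 17) = 44
I (MIN): min(52, 68, 3) = 3
J (MIN): min(47, 80, 7) = 7
K (MIN): min(83, 0, 71) = 0
H (MAX): max(3, 7, 0) = 7
Root (MIN): min(42, 44, 7) = 7
MIN picks the child with the lowest value: H (value 7).

H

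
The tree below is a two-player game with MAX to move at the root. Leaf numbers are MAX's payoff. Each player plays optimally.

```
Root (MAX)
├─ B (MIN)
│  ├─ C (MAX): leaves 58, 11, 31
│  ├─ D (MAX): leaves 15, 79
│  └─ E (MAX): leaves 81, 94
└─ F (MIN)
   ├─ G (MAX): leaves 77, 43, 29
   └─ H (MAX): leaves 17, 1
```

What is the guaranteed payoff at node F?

G: max(77, 43, 29) = 77
H: max(17, 1) = 17
F: min(77, 17) = 17

17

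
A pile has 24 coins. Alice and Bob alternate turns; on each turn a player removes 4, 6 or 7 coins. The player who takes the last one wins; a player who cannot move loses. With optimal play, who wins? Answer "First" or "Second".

Mark each pile size as W (mover wins) or L (mover loses):
i:   0  1  2  3  4  5  6  7  8  9 10 11 12 13 14 15 16 17 18 19 20 21 22 23 24
     L  L  L  L  W  W  W  W  W  W  W  L  L  L  L  W  W  W  W  W  W  W  L  L  L
Position 24 is L, so the second player wins.

Second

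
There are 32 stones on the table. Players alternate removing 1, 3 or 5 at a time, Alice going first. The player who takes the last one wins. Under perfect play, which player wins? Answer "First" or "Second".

Second

Compute winning (W) and losing (L) positions by backward induction:
i:   0  1  2  3  4  5  6  7  8  9 10 11 12 13 14 15 16 17 18 19 20 21 22 23 24 25 26 27 28 29 30 31 32
     L  W  L  W  L  W  L  W  L  W  L  W  L  W  L  W  L  W  L  W  L  W  L  W  L  W  L  W  L  W  L  W  L
Position 32 is L, so the second player wins.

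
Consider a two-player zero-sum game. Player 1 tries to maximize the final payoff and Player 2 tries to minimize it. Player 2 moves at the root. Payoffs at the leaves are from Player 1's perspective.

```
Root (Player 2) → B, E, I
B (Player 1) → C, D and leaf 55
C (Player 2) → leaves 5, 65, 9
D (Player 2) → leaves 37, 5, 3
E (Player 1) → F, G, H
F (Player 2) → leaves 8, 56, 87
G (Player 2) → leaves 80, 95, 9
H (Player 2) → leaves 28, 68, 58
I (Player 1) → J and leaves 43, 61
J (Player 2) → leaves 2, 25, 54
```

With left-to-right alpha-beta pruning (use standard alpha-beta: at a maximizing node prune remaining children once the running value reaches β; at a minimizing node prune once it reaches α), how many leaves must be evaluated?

19

C [α=-∞,β=+∞]: v=5
D [α=5,β=+∞]: v=5 after child 2 ≤ α → α-cutoff, skip 1
B [α=-∞,β=+∞]: v=55
F [α=-∞,β=55]: v=8
G [α=8,β=55]: v=9
H [α=9,β=55]: v=28
E [α=-∞,β=55]: v=28
J [α=-∞,β=28]: v=2
I [α=-∞,β=28]: v=43 after child 2 ≥ β → β-cutoff, skip 1
Root [α=-∞,β=+∞]: v=28
Leaves evaluated: 19 of 21.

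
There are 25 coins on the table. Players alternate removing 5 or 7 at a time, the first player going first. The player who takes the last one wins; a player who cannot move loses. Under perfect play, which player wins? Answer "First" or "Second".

W/L table (W = player to move can force a win):
i:   0  1  2  3  4  5  6  7  8  9 10 11 12 13 14 15 16 17 18 19 20 21 22 23 24 25
     L  L  L  L  L  W  W  W  W  W  W  W  L  L  L  L  L  W  W  W  W  W  W  W  L  L
Position 25 is L, so the second player wins.

Second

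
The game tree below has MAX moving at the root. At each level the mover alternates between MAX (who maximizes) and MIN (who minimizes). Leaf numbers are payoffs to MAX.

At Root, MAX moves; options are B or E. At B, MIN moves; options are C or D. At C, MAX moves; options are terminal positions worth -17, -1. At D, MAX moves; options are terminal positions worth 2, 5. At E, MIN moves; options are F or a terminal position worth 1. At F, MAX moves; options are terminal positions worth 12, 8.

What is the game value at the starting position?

1

C (MAX): max(-17, -1) = -1
D (MAX): max(2, 5) = 5
B (MIN): min(-1, 5) = -1
F (MAX): max(12, 8) = 12
E (MIN): min(12, 1) = 1
Root (MAX): max(-1, 1) = 1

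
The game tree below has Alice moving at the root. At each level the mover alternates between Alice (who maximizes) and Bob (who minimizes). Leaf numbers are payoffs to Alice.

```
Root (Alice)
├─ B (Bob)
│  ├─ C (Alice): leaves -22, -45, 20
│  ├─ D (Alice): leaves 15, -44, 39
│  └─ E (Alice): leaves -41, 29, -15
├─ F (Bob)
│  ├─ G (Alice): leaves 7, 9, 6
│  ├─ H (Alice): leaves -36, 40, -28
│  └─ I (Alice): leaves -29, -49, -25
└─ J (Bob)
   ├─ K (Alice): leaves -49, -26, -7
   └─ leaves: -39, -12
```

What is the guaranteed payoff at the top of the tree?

C (Alice): max(-22, -45, 20) = 20
D (Alice): max(15, -44, 39) = 39
E (Alice): max(-41, 29, -15) = 29
B (Bob): min(20, 39, 29) = 20
G (Alice): max(7, 9, 6) = 9
H (Alice): max(-36, 40, -28) = 40
I (Alice): max(-29, -49, -25) = -25
F (Bob): min(9, 40, -25) = -25
K (Alice): max(-49, -26, -7) = -7
J (Bob): min(-7, -39, -12) = -39
Root (Alice): max(20, -25, -39) = 20

20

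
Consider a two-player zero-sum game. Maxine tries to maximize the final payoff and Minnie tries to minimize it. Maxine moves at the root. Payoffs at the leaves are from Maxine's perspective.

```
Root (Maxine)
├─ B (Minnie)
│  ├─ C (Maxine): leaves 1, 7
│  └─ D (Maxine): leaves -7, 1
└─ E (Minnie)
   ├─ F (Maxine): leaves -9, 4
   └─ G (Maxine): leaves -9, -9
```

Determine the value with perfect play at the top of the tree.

1

C (Maxine): max(1, 7) = 7
D (Maxine): max(-7, 1) = 1
B (Minnie): min(7, 1) = 1
F (Maxine): max(-9, 4) = 4
G (Maxine): max(-9, -9) = -9
E (Minnie): min(4, -9) = -9
Root (Maxine): max(1, -9) = 1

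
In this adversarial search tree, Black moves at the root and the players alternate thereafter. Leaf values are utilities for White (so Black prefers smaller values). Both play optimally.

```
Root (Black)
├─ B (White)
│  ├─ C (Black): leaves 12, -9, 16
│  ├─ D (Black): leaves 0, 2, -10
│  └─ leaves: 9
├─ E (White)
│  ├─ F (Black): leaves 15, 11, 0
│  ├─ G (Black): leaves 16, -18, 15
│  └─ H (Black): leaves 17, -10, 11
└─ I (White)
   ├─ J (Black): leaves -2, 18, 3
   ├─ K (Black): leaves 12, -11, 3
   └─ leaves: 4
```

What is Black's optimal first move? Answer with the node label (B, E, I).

E

C (Black): min(12, -9, 16) = -9
D (Black): min(0, 2, -10) = -10
B (White): max(-9, -10, 9) = 9
F (Black): min(15, 11, 0) = 0
G (Black): min(16, -18, 15) = -18
H (Black): min(17, -10, 11) = -10
E (White): max(0, -18, -10) = 0
J (Black): min(-2, 18, 3) = -2
K (Black): min(12, -11, 3) = -11
I (White): max(-2, -11, 4) = 4
Root (Black): min(9, 0, 4) = 0
Black picks the child with the lowest value: E (value 0).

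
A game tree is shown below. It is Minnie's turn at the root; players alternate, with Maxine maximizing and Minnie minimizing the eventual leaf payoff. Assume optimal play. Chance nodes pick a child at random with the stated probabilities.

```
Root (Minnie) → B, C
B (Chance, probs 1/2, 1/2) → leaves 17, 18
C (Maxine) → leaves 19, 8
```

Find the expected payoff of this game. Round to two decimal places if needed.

B (Chance): 1/2·17 + 1/2·18 = 17.5
C (Maxine): max(19, 8) = 19
Root (Minnie): min(17.5, 19) = 17.5

17.5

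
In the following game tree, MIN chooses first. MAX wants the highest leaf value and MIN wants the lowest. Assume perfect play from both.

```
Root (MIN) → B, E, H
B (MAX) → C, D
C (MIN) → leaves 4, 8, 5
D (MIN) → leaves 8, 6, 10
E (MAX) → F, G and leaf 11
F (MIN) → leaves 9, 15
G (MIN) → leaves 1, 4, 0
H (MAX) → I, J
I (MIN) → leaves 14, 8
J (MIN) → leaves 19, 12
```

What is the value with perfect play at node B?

C: min(4, 8, 5) = 4
D: min(8, 6, 10) = 6
B: max(4, 6) = 6

6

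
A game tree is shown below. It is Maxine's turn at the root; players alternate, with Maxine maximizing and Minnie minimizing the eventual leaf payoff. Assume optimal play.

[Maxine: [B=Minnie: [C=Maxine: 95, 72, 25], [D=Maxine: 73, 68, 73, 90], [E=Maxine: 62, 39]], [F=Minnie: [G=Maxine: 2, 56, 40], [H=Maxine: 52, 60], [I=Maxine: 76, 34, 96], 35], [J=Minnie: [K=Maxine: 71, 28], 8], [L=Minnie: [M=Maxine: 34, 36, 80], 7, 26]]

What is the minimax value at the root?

62

C (Maxine): max(95, 72, 25) = 95
D (Maxine): max(73, 68, 73, 90) = 90
E (Maxine): max(62, 39) = 62
B (Minnie): min(95, 90, 62) = 62
G (Maxine): max(2, 56, 40) = 56
H (Maxine): max(52, 60) = 60
I (Maxine): max(76, 34, 96) = 96
F (Minnie): min(56, 60, 96, 35) = 35
K (Maxine): max(71, 28) = 71
J (Minnie): min(71, 8) = 8
M (Maxine): max(34, 36, 80) = 80
L (Minnie): min(80, 7, 26) = 7
Root (Maxine): max(62, 35, 8, 7) = 62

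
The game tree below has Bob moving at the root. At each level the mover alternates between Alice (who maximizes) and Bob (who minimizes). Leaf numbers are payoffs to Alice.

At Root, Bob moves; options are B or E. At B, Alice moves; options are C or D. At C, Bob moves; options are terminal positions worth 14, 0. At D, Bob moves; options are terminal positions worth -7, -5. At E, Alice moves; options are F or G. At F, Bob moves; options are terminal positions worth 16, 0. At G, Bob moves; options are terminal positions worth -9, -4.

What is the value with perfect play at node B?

C: min(14, 0) = 0
D: min(-7, -5) = -7
B: max(0, -7) = 0

0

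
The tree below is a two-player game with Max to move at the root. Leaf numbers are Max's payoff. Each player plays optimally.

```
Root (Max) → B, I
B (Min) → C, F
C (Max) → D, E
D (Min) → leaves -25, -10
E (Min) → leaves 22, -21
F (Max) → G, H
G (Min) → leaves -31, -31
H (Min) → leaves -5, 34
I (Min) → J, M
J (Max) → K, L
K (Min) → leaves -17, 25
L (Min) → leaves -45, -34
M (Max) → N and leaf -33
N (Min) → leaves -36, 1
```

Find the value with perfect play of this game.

D (Min): min(-25, -10) = -25
E (Min): min(22, -21) = -21
C (Max): max(-25, -21) = -21
G (Min): min(-31, -31) = -31
H (Min): min(-5, 34) = -5
F (Max): max(-31, -5) = -5
B (Min): min(-21, -5) = -21
K (Min): min(-17, 25) = -17
L (Min): min(-45, -34) = -45
J (Max): max(-17, -45) = -17
N (Min): min(-36, 1) = -36
M (Max): max(-36, -33) = -33
I (Min): min(-17, -33) = -33
Root (Max): max(-21, -33) = -21

-21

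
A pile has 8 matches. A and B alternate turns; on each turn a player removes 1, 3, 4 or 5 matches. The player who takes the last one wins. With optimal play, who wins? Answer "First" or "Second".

Positions where the player to move wins (W) vs loses (L):
i:   0  1  2  3  4  5  6  7  8
     L  W  L  W  W  W  W  W  L
Position 8 is L, so the second player wins.

Second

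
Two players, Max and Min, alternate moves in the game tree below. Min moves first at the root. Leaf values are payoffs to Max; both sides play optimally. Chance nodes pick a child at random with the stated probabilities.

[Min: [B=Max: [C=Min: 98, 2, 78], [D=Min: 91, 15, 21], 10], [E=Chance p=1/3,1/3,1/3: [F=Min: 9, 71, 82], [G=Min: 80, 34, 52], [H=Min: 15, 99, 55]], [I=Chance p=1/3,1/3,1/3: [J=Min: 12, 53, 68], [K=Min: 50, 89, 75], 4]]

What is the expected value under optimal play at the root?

C (Min): min(98, 2, 78) = 2
D (Min): min(91, 15, 21) = 15
B (Max): max(2, 15, 10) = 15
F (Min): min(9, 71, 82) = 9
G (Min): min(80, 34, 52) = 34
H (Min): min(15, 99, 55) = 15
E (Chance): 1/3·9 + 1/3·34 + 1/3·15 = 19.33
J (Min): min(12, 53, 68) = 12
K (Min): min(50, 89, 75) = 50
I (Chance): 1/3·12 + 1/3·50 + 1/3·4 = 22
Root (Min): min(15, 19.33, 22) = 15

15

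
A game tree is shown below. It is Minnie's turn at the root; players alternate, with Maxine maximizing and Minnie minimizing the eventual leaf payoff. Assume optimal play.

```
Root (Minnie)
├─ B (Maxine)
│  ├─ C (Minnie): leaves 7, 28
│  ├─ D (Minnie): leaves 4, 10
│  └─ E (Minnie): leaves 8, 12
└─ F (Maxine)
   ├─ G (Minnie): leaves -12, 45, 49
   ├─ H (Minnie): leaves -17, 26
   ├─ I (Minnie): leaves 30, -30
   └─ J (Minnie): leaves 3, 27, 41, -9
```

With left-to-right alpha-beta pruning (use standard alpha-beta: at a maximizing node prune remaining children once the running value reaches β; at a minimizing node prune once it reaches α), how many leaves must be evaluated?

C [α=-∞,β=+∞]: v=7
D [α=7,β=+∞]: v=4 after child 1 ≤ α → α-cutoff, skip 1
E [α=7,β=+∞]: v=8
B [α=-∞,β=+∞]: v=8
G [α=-∞,β=8]: v=-12
H [α=-12,β=8]: v=-17 after child 1 ≤ α → α-cutoff, skip 1
I [α=-12,β=8]: v=-30
J [α=-12,β=8]: v=-9
F [α=-∞,β=8]: v=-9
Root [α=-∞,β=+∞]: v=-9
Leaves evaluated: 15 of 17.

15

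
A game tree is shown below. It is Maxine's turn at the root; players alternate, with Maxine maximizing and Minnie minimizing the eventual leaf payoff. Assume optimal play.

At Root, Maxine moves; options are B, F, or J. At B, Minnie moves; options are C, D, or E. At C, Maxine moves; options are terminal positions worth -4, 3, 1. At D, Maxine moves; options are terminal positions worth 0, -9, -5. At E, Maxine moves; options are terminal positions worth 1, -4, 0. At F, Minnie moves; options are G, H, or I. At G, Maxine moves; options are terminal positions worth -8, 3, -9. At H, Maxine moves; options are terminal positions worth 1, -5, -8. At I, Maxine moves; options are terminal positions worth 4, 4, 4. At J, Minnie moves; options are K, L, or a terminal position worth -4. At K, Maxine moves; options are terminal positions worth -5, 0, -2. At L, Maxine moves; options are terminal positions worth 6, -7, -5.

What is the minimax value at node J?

-4

K: max(-5, 0, -2) = 0
L: max(6, -7, -5) = 6
J: min(0, 6, -4) = -4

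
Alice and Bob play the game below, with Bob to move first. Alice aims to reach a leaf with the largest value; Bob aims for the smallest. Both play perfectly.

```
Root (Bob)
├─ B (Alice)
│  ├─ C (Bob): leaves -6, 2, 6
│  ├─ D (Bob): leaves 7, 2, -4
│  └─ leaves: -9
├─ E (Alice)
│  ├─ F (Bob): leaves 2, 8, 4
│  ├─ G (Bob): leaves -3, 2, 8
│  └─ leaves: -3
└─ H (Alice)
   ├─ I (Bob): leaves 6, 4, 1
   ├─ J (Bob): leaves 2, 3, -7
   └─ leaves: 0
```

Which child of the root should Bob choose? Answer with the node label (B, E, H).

C (Bob): min(-6, 2, 6) = -6
D (Bob): min(7, 2, -4) = -4
B (Alice): max(-6, -4, -9) = -4
F (Bob): min(2, 8, 4) = 2
G (Bob): min(-3, 2, 8) = -3
E (Alice): max(2, -3, -3) = 2
I (Bob): min(6, 4, 1) = 1
J (Bob): min(2, 3, -7) = -7
H (Alice): max(1, -7, 0) = 1
Root (Bob): min(-4, 2, 1) = -4
Bob picks the child with the lowest value: B (value -4).

B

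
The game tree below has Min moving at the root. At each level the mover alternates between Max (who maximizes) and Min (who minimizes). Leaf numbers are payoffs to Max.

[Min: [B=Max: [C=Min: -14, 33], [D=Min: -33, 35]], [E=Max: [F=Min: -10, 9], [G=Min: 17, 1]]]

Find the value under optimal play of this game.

-14

C (Min): min(-14, 33) = -14
D (Min): min(-33, 35) = -33
B (Max): max(-14, -33) = -14
F (Min): min(-10, 9) = -10
G (Min): min(17, 1) = 1
E (Max): max(-10, 1) = 1
Root (Min): min(-14, 1) = -14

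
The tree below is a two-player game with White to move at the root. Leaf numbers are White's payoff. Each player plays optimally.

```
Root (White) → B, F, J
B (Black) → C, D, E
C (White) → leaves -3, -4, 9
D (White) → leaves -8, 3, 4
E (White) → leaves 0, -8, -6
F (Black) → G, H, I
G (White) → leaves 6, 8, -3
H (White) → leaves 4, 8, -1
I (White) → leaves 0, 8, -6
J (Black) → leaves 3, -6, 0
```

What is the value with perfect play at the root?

8

C (White): max(-3, -4, 9) = 9
D (White): max(-8, 3, 4) = 4
E (White): max(0, -8, -6) = 0
B (Black): min(9, 4, 0) = 0
G (White): max(6, 8, -3) = 8
H (White): max(4, 8, -1) = 8
I (White): max(0, 8, -6) = 8
F (Black): min(8, 8, 8) = 8
J (Black): min(3, -6, 0) = -6
Root (White): max(0, 8, -6) = 8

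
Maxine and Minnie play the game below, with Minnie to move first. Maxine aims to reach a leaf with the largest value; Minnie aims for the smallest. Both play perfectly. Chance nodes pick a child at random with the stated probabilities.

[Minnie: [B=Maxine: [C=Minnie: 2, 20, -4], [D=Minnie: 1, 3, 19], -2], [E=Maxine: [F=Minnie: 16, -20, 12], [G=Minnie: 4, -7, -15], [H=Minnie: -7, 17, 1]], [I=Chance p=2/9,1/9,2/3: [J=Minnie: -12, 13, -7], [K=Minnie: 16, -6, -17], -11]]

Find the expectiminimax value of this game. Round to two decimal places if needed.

C (Minnie): min(2, 20, -4) = -4
D (Minnie): min(1, 3, 19) = 1
B (Maxine): max(-4, 1, -2) = 1
F (Minnie): min(16, -20, 12) = -20
G (Minnie): min(4, -7, -15) = -15
H (Minnie): min(-7, 17, 1) = -7
E (Maxine): max(-20, -15, -7) = -7
J (Minnie): min(-12, 13, -7) = -12
K (Minnie): min(16, -6, -17) = -17
I (Chance): 2/9·-12 + 1/9·-17 + 2/3·-11 = -11.89
Root (Minnie): min(1, -7, -11.89) = -11.89

-11.89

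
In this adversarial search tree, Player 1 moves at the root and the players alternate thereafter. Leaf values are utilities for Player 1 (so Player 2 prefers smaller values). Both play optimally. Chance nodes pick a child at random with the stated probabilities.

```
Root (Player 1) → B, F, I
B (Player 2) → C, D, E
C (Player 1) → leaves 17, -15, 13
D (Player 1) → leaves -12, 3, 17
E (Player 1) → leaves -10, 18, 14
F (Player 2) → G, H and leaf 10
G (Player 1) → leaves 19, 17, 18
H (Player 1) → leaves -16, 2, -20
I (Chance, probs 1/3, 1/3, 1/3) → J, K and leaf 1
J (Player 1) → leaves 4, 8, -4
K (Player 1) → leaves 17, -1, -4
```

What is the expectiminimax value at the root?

C (Player 1): max(17, -15, 13) = 17
D (Player 1): max(-12, 3, 17) = 17
E (Player 1): max(-10, 18, 14) = 18
B (Player 2): min(17, 17, 18) = 17
G (Player 1): max(19, 17, 18) = 19
H (Player 1): max(-16, 2, -20) = 2
F (Player 2): min(19, 2, 10) = 2
J (Player 1): max(4, 8, -4) = 8
K (Player 1): max(17, -1, -4) = 17
I (Chance): 1/3·8 + 1/3·17 + 1/3·1 = 8.67
Root (Player 1): max(17, 2, 8.67) = 17

17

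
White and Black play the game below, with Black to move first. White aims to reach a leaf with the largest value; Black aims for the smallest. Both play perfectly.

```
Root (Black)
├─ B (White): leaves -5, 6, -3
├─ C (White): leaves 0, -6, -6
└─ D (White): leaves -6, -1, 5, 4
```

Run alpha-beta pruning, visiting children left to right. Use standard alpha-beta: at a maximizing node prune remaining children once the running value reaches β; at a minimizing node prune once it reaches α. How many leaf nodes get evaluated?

B [α=-∞,β=+∞]: v=6
C [α=-∞,β=6]: v=0
D [α=-∞,β=0]: v=5 after child 3 ≥ β → β-cutoff, skip 1
Root [α=-∞,β=+∞]: v=0
Leaves evaluated: 9 of 10.

9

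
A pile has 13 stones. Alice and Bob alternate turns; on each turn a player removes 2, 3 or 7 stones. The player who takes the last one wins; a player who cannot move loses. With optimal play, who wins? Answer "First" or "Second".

Mark each pile size as W (mover wins) or L (mover loses):
i:   0  1  2  3  4  5  6  7  8  9 10 11 12 13
     L  L  W  W  W  L  L  W  W  W  L  L  W  W
Position 13 is W, so the first player wins.

First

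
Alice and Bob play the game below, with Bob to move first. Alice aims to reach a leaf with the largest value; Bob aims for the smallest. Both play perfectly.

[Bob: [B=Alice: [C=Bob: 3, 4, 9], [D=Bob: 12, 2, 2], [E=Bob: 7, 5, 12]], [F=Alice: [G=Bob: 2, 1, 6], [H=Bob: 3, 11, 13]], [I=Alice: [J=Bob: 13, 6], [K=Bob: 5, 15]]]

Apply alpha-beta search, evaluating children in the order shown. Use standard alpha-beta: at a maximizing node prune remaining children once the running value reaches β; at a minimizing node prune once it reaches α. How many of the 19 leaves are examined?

16

C [α=-∞,β=+∞]: v=3
D [α=3,β=+∞]: v=2 after child 2 ≤ α → α-cutoff, skip 1
E [α=3,β=+∞]: v=5
B [α=-∞,β=+∞]: v=5
G [α=-∞,β=5]: v=1
H [α=1,β=5]: v=3
F [α=-∞,β=5]: v=3
J [α=-∞,β=3]: v=6
I [α=-∞,β=3]: v=6 after child 1 ≥ β → β-cutoff, skip 1
Root [α=-∞,β=+∞]: v=3
Leaves evaluated: 16 of 19.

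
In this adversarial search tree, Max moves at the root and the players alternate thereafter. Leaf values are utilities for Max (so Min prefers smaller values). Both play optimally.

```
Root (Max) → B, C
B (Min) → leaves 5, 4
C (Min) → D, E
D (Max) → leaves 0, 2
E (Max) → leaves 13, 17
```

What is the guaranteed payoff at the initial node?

4

B (Min): min(5, 4) = 4
D (Max): max(0, 2) = 2
E (Max): max(13, 17) = 17
C (Min): min(2, 17) = 2
Root (Max): max(4, 2) = 4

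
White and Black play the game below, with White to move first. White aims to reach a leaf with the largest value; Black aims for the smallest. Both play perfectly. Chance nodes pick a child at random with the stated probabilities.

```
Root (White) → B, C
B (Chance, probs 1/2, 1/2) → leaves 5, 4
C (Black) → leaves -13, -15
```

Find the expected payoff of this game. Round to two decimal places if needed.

4.5

B (Chance): 1/2·5 + 1/2·4 = 4.5
C (Black): min(-13, -15) = -15
Root (White): max(4.5, -15) = 4.5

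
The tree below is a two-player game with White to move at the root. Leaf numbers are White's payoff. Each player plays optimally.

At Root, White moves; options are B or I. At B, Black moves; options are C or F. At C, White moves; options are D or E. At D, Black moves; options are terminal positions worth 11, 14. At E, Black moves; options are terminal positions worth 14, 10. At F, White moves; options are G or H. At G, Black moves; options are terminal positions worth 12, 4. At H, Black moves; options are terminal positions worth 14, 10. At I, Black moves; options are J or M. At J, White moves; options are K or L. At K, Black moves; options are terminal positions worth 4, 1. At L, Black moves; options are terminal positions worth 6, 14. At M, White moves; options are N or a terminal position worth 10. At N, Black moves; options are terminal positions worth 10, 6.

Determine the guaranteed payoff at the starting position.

D (Black): min(11, 14) = 11
E (Black): min(14, 10) = 10
C (White): max(11, 10) = 11
G (Black): min(12, 4) = 4
H (Black): min(14, 10) = 10
F (White): max(4, 10) = 10
B (Black): min(11, 10) = 10
K (Black): min(4, 1) = 1
L (Black): min(6, 14) = 6
J (White): max(1, 6) = 6
N (Black): min(10, 6) = 6
M (White): max(6, 10) = 10
I (Black): min(6, 10) = 6
Root (White): max(10, 6) = 10

10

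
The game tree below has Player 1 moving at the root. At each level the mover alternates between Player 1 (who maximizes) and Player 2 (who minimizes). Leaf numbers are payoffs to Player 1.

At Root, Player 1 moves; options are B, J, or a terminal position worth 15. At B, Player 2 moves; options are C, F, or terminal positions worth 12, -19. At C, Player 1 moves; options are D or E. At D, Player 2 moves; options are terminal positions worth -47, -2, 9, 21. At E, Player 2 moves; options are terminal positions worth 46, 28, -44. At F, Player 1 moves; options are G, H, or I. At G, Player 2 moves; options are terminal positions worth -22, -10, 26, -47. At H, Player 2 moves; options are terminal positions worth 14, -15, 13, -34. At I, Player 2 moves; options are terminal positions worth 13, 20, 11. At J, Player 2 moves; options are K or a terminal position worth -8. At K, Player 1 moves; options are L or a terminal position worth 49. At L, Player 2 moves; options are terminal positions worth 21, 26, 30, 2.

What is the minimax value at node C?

-44

D: min(-47, -2, 9, 21) = -47
E: min(46, 28, -44) = -44
C: max(-47, -44) = -44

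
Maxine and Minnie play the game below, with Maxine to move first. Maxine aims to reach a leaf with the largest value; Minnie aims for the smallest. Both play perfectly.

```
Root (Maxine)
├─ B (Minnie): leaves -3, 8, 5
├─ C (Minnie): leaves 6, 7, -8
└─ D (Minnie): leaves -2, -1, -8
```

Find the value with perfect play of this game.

-3

B (Minnie): min(-3, 8, 5) = -3
C (Minnie): min(6, 7, -8) = -8
D (Minnie): min(-2, -1, -8) = -8
Root (Maxine): max(-3, -8, -8) = -3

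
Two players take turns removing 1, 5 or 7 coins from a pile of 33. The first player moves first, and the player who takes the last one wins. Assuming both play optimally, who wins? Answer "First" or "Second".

First

Mark each pile size as W (mover wins) or L (mover loses):
i:   0  1  2  3  4  5  6  7  8  9 10 11 12 13 14 15 16 17 18 19 20 21 22 23 24 25 26 27 28 29 30 31 32 33
     L  W  L  W  L  W  L  W  L  W  L  W  L  W  L  W  L  W  L  W  L  W  L  W  L  W  L  W  L  W  L  W  L  W
Position 33 is W, so the first player wins.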